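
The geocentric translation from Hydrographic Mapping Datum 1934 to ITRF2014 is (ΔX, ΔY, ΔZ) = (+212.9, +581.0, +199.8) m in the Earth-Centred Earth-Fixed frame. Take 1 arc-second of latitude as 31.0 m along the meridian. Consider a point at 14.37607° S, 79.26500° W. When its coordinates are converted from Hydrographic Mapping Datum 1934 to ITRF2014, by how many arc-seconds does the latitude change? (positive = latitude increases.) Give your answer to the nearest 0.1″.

Δφ = 2.0″

sin φ = -0.248285, cos φ = 0.968687, sin λ = -0.982499, cos λ = 0.186267.
North component: ΔN = −sin φ cos λ·ΔX − sin φ sin λ·ΔY + cos φ·ΔZ = −(-0.248285)(0.186267)(212.9) − (-0.248285)(-0.982499)(581.0) + (0.968687)(199.8) = 61.66 m.
1° of latitude spans 3600 × 31.00 = 111600 m, so Δφ = 61.66 / 111600 × 3600 = 1.989″.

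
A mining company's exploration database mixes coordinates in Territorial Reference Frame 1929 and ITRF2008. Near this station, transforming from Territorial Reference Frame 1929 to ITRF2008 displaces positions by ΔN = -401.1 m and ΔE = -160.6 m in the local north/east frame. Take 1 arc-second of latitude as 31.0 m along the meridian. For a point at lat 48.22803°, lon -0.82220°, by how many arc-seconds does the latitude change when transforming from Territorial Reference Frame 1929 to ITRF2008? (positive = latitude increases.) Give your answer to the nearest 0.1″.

1″ of latitude = 31.00 m, so Δφ = -401.1 / 31.00 = -12.939″.

Δφ = -12.9″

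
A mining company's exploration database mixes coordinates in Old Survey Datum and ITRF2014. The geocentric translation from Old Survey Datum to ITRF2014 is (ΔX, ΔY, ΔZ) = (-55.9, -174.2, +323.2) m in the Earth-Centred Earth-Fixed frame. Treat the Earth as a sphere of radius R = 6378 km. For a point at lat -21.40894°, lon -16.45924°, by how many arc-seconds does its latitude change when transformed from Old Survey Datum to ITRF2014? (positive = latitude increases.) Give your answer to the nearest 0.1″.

sin φ = -0.365022, cos φ = 0.930999, sin λ = -0.283333, cos λ = 0.959022.
North component: ΔN = −sin φ cos λ·ΔX − sin φ sin λ·ΔY + cos φ·ΔZ = −(-0.365022)(0.959022)(-55.9) − (-0.365022)(-0.283333)(-174.2) + (0.930999)(323.2) = 299.35 m.
1° of latitude spans πR/180 = 111317 m, so Δφ = 299.35 / 111317 × 3600 = 9.681″.

Δφ = 9.7″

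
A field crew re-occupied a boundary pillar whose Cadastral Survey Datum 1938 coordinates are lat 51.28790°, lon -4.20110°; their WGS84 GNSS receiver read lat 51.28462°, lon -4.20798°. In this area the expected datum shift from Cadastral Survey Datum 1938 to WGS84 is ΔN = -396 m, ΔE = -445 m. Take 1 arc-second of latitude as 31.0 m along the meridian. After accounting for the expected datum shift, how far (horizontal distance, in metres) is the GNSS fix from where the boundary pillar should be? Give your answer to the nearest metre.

46 m

Observed coordinate differences: Δφ = -0.00328°, Δλ = -0.00688°.
Converting to metres (1° lat = 111600 m, cos φ = 0.625407): observed ΔN = -366.0 m, observed ΔE = -480.2 m.
Subtracting the expected shift leaves a residual of -366.0 − (-396) = 30.0 m north and -480.2 − (-445) = -35.2 m east.
Residual distance = √(30.0² + (-35.2)²) = 46.2 m.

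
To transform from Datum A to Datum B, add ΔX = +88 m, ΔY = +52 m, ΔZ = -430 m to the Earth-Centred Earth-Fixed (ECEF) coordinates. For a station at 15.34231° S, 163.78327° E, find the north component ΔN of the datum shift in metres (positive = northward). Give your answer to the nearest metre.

At φ = -15.34231°, λ = 163.78327°: sin φ = -0.264585, cos φ = 0.964362, sin λ = 0.279271, cos λ = -0.960212.
ΔN = −sin φ cos λ·ΔX − sin φ sin λ·ΔY + cos φ·ΔZ = −(-0.264585)(-0.960212)(88) − (-0.264585)(0.279271)(52) + (0.964362)(-430) = -433.19 m.

ΔN = -433 m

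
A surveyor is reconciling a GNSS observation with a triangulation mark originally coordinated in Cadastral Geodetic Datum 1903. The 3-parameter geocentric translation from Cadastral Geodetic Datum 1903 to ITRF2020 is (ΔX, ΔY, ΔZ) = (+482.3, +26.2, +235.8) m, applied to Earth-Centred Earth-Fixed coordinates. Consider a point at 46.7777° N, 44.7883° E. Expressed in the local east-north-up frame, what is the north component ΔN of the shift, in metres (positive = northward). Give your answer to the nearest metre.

ΔN = -101 m

The local north axis is (−sin φ cos λ, −sin φ sin λ, cos φ), giving ΔN = -249.431 − 13.450 + 161.483 = -101.40 m.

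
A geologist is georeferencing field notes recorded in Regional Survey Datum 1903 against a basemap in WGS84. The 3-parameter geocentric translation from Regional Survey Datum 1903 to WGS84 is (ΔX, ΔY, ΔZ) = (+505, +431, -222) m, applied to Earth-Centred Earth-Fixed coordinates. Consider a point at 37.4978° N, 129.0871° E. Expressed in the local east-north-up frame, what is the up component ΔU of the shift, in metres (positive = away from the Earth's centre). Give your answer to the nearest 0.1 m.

At φ = 37.4978°, λ = 129.0871°: sin φ = 0.608731, cos φ = 0.793377, sin λ = 0.776188, cos λ = -0.630501.
ΔU = cos φ cos λ·ΔX + cos φ sin λ·ΔY + sin φ·ΔZ = (0.793377)(-0.630501)(505) + (0.793377)(0.776188)(431) + (0.608731)(-222) = -122.34 m.

ΔU = -122.3 m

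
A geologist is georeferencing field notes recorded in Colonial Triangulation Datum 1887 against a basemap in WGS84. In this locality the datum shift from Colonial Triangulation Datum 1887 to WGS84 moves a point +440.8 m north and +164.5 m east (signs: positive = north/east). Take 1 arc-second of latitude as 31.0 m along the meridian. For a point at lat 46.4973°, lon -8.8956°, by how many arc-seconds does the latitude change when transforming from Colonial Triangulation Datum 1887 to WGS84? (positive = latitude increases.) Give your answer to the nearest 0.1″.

Δφ = 14.2″

1″ of latitude = 31.00 m, so Δφ = 440.8 / 31.00 = 14.219″.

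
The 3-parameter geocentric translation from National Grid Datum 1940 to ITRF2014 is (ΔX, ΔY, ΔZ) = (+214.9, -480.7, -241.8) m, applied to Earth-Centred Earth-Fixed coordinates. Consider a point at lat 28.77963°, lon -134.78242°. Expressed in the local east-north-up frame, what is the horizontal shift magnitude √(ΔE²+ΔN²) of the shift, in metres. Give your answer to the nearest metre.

The local east axis at (φ, λ) is (−sin λ, cos λ, 0), so ΔE = −sin(-134.78242°)·214.9 + cos(-134.78242°)·(-480.7) = 491.15 m.
The local north axis is (−sin φ cos λ, −sin φ sin λ, cos φ), giving ΔN = 72.880 − 164.265 − 211.932 = -303.32 m.
Horizontal magnitude = √(ΔE² + ΔN²) = √(491.15² + (-303.32)²) = 577.26 m.

577 m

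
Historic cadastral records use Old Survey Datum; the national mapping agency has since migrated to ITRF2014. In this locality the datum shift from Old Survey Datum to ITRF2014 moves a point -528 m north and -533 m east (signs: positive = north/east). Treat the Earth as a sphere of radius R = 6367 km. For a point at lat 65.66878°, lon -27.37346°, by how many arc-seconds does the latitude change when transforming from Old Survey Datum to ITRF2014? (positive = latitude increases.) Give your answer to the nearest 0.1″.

Δφ = -17.1″

On a sphere of radius R, 1 rad of latitude = R, so Δφ = ΔN / R = -528.0 / 6367000 = -8.2928e-05 rad = -17.105″.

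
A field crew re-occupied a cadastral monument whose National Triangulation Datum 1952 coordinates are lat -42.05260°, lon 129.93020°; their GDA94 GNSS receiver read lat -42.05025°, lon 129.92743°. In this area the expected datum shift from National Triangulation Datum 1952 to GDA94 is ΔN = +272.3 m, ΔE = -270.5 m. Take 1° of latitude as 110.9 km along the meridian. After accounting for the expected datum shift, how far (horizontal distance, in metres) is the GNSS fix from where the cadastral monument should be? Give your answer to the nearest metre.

Observed coordinate differences: Δφ = +0.00235°, Δλ = -0.00277°.
Converting to metres (1° lat = 110900 m, cos φ = 0.742530): observed ΔN = 260.6 m, observed ΔE = -228.1 m.
Subtracting the expected shift leaves a residual of 260.6 − (272.3) = -11.7 m north and -228.1 − (-270.5) = 42.4 m east.
Residual distance = √((-11.7)² + 42.4²) = 44.0 m.

44 m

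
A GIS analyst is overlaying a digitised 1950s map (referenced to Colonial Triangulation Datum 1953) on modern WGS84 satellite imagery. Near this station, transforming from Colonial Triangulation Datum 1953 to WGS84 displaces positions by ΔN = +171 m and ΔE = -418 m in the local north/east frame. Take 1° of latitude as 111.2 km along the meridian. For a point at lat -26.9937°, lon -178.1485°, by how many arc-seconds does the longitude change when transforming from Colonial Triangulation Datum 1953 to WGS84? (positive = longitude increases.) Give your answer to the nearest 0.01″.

Δλ = -15.19″

At latitude -26.9937°, cos φ = 0.891056.
1° of longitude at this latitude = 111.2 × cos φ = 99.09 km, so Δλ = -418.0 / 99085.5 = -0.0042186° = -15.187″.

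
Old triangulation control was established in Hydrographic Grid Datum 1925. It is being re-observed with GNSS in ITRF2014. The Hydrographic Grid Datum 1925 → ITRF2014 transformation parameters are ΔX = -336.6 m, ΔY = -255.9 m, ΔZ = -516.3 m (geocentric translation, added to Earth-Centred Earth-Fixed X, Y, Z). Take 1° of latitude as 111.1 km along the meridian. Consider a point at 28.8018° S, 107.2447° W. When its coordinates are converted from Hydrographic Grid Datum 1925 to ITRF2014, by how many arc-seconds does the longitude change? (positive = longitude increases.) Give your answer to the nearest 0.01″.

sin φ = -0.481781, cos φ = 0.876292, sin λ = -0.955047, cos λ = -0.296453.
East component: ΔE = −sin λ·ΔX + cos λ·ΔY = −(-0.955047)(-336.6) + (-0.296453)(-255.9) = -245.61 m.
1° of latitude spans 111100 m; at latitude φ, 1° of longitude spans that × cos φ = 97356.0 m, so Δλ = -245.61 / 97356.0 × 3600 = -9.082″.

Δλ = -9.08″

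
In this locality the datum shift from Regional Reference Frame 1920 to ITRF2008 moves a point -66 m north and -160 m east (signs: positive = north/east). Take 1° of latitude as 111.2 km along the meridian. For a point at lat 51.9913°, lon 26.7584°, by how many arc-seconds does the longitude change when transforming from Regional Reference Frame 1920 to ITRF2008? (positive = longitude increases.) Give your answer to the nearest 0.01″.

At latitude 51.9913°, cos φ = 0.615781.
1° of longitude at this latitude = 111.2 × cos φ = 68.47 km, so Δλ = -160.0 / 68474.9 = -0.0023366° = -8.412″.

Δλ = -8.41″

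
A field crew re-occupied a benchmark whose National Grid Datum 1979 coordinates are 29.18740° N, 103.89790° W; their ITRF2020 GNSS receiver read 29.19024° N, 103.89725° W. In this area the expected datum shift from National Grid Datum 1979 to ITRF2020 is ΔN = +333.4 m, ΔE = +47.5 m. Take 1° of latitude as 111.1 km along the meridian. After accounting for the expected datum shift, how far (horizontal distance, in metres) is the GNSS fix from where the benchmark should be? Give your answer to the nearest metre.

Observed coordinate differences: Δφ = +0.00284°, Δλ = +0.00065°.
Converting to metres (1° lat = 111100 m, cos φ = 0.873029): observed ΔN = 315.5 m, observed ΔE = 63.0 m.
Subtracting the expected shift leaves a residual of 315.5 − (333.4) = -17.9 m north and 63.0 − (47.5) = 15.5 m east.
Residual distance = √((-17.9)² + 15.5²) = 23.7 m.

24 m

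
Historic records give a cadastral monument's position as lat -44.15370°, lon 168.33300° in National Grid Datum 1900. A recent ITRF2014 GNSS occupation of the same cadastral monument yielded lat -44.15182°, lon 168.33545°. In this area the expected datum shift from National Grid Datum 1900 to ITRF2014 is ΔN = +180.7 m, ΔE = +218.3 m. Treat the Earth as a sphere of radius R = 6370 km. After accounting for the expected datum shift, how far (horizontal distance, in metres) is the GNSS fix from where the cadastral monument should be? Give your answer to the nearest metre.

Observed coordinate differences: Δφ = +0.00188°, Δλ = +0.00245°.
Converting to metres (1° lat = 111177 m, cos φ = 0.717474): observed ΔN = 209.0 m, observed ΔE = 195.4 m.
Subtracting the expected shift leaves a residual of 209.0 − (180.7) = 28.3 m north and 195.4 − (218.3) = -22.9 m east.
Residual distance = √(28.3² + (-22.9)²) = 36.4 m.

36 m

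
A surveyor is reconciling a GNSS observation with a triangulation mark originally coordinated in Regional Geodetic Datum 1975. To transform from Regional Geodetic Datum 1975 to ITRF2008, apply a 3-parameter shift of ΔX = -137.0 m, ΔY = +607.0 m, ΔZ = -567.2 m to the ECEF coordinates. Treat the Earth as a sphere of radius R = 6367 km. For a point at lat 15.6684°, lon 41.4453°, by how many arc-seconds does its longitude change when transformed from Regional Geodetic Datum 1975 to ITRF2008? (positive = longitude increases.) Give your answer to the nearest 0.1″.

Δλ = 18.4″

sin φ = 0.270069, cos φ = 0.962841, sin λ = 0.661905, cos λ = 0.749588.
East component: ΔE = −sin λ·ΔX + cos λ·ΔY = −(0.661905)(-137.0) + (0.749588)(607.0) = 545.68 m.
1° of latitude spans πR/180 = 111125 m; at latitude φ, 1° of longitude spans that × cos φ = 106995.8 m, so Δλ = 545.68 / 106995.8 × 3600 = 18.360″.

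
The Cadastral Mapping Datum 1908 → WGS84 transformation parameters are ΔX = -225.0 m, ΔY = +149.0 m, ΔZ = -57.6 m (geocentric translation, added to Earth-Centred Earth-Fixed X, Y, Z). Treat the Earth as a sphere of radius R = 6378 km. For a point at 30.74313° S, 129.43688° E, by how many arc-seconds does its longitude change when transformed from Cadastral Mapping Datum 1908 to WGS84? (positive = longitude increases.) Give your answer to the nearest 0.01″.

sin φ = -0.511190, cos φ = 0.859468, sin λ = 0.772325, cos λ = -0.635228.
East component: ΔE = −sin λ·ΔX + cos λ·ΔY = −(0.772325)(-225.0) + (-0.635228)(149.0) = 79.12 m.
1° of latitude spans πR/180 = 111317 m; at latitude φ, 1° of longitude spans that × cos φ = 95673.5 m, so Δλ = 79.12 / 95673.5 × 3600 = 2.977″.

Δλ = 2.98″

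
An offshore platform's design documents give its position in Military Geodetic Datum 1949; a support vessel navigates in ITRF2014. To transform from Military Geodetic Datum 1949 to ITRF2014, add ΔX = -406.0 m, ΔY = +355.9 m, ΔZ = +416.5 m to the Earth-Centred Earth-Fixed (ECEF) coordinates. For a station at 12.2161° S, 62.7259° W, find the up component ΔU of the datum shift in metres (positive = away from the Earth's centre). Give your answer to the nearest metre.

At φ = -12.2161°, λ = -62.7259°: sin φ = -0.211599, cos φ = 0.977356, sin λ = -0.888824, cos λ = 0.458248.
ΔU = cos φ cos λ·ΔX + cos φ sin λ·ΔY + sin φ·ΔZ = (0.977356)(0.458248)(-406.0) + (0.977356)(-0.888824)(355.9) + (-0.211599)(416.5) = -579.14 m.

ΔU = -579 m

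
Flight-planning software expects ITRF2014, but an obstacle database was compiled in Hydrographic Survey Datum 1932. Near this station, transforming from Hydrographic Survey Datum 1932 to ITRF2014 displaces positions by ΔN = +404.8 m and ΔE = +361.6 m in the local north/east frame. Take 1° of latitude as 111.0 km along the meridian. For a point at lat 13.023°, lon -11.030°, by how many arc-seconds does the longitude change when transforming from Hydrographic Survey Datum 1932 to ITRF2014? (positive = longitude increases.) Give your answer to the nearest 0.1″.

Δλ = 12.0″

At latitude 13.023°, cos φ = 0.974280.
1° of longitude at this latitude = 111.0 × cos φ = 108.15 km, so Δλ = 361.6 / 108145.0 = 0.0033437° = 12.037″.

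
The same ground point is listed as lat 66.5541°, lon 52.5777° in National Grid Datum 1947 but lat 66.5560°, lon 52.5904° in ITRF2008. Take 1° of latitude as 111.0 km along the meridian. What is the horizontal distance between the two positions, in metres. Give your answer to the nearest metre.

Δφ = 66.5560° − 66.5541° = +0.0019°; Δλ = 52.5904° − 52.5777° = +0.0127°.
ΔN = Δφ × 111000 = 210.9 m; ΔE = Δλ × 111000 × cos(66.5541°) = +0.0127 × 111000 × 0.397883 = 560.9 m.
Distance = √(ΔE² + ΔN²) = √(560.9² + 210.9²) = 599.2 m.

599 m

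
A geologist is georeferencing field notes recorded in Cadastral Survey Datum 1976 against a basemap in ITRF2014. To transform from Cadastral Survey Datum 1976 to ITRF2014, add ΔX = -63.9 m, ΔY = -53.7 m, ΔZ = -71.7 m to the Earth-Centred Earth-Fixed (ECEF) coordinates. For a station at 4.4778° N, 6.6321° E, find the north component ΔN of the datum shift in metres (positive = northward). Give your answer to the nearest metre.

At φ = 4.4778°, λ = 6.6321°: sin φ = 0.078073, cos φ = 0.996948, sin λ = 0.115494, cos λ = 0.993308.
ΔN = −sin φ cos λ·ΔX − sin φ sin λ·ΔY + cos φ·ΔZ = −(0.078073)(0.993308)(-63.9) − (0.078073)(0.115494)(-53.7) + (0.996948)(-71.7) = -66.04 m.

ΔN = -66 m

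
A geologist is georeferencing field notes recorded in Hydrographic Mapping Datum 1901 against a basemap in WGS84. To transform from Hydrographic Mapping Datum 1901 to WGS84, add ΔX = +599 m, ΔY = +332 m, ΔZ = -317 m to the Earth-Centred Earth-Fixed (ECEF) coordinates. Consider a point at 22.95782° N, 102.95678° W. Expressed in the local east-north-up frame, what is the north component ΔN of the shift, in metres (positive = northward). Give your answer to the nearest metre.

ΔN = -113 m

At φ = 22.95782°, λ = -102.95678°: sin φ = 0.390053, cos φ = 0.920792, sin λ = -0.974539, cos λ = -0.224216.
ΔN = −sin φ cos λ·ΔX − sin φ sin λ·ΔY + cos φ·ΔZ = −(0.390053)(-0.224216)(599) − (0.390053)(-0.974539)(332) + (0.920792)(-317) = -113.30 m.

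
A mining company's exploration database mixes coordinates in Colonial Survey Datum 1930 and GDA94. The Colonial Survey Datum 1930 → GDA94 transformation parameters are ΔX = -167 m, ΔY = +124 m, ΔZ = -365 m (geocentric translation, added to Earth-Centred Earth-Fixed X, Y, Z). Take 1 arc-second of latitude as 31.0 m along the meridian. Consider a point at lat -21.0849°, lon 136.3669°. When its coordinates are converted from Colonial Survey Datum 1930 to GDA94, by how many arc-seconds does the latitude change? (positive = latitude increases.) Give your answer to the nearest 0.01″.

sin φ = -0.359751, cos φ = 0.933048, sin λ = 0.690038, cos λ = -0.723773.
North component: ΔN = −sin φ cos λ·ΔX − sin φ sin λ·ΔY + cos φ·ΔZ = −(-0.359751)(-0.723773)(-167) − (-0.359751)(0.690038)(124) + (0.933048)(-365) = -266.30 m.
1° of latitude spans 3600 × 31.00 = 111600 m, so Δφ = -266.30 / 111600 × 3600 = -8.590″.

Δφ = -8.59″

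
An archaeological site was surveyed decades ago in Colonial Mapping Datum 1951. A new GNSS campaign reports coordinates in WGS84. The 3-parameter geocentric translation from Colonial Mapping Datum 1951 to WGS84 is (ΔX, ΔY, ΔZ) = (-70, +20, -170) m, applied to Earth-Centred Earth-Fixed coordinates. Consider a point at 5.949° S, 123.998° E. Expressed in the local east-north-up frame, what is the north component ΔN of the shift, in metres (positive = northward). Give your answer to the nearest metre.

At φ = -5.949°, λ = 123.998°: sin φ = -0.103643, cos φ = 0.994615, sin λ = 0.829057, cos λ = -0.559164.
ΔN = −sin φ cos λ·ΔX − sin φ sin λ·ΔY + cos φ·ΔZ = −(-0.103643)(-0.559164)(-70) − (-0.103643)(0.829057)(20) + (0.994615)(-170) = -163.31 m.

ΔN = -163 m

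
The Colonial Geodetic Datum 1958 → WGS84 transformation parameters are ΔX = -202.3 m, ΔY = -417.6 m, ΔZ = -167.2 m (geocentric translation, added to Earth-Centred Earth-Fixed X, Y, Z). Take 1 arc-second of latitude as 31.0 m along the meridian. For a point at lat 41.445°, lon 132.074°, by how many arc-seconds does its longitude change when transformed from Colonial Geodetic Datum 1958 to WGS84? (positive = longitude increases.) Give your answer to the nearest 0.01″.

sin φ = 0.661901, cos φ = 0.749591, sin λ = 0.742280, cos λ = -0.670090.
East component: ΔE = −sin λ·ΔX + cos λ·ΔY = −(0.742280)(-202.3) + (-0.670090)(-417.6) = 429.99 m.
1° of latitude spans 3600 × 31.00 = 111600 m; at latitude φ, 1° of longitude spans that × cos φ = 83654.4 m, so Δλ = 429.99 / 83654.4 × 3600 = 18.504″.

Δλ = 18.50″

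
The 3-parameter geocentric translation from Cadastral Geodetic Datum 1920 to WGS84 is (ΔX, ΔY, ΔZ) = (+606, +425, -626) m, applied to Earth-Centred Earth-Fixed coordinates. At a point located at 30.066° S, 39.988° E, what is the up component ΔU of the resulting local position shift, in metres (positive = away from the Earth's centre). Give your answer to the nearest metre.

At φ = -30.066°, λ = 39.988°: sin φ = -0.500997, cos φ = 0.865449, sin λ = 0.642627, cos λ = 0.766179.
ΔU = cos φ cos λ·ΔX + cos φ sin λ·ΔY + sin φ·ΔZ = (0.865449)(0.766179)(606) + (0.865449)(0.642627)(425) + (-0.500997)(-626) = 951.82 m.

ΔU = 952 m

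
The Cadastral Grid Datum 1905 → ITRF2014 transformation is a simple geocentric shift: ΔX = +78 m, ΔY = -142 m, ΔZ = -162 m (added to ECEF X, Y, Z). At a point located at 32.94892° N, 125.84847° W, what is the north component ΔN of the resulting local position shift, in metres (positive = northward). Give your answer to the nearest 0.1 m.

ΔN = -173.7 m

At φ = 32.94892°, λ = -125.84847°: sin φ = 0.543891, cos φ = 0.839156, sin λ = -0.810569, cos λ = -0.585644.
ΔN = −sin φ cos λ·ΔX − sin φ sin λ·ΔY + cos φ·ΔZ = −(0.543891)(-0.585644)(78) − (0.543891)(-0.810569)(-142) + (0.839156)(-162) = -173.70 m.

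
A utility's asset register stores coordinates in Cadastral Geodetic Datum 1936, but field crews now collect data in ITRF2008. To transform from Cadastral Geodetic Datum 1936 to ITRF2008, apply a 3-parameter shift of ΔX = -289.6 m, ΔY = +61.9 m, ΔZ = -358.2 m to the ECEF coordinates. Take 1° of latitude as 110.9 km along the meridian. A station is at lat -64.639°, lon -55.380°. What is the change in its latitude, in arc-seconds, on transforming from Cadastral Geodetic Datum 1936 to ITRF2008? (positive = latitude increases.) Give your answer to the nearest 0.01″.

Δφ = -11.30″

sin φ = -0.903627, cos φ = 0.428320, sin λ = -0.822938, cos λ = 0.568131.
North component: ΔN = −sin φ cos λ·ΔX − sin φ sin λ·ΔY + cos φ·ΔZ = −(-0.903627)(0.568131)(-289.6) − (-0.903627)(-0.822938)(61.9) + (0.428320)(-358.2) = -348.13 m.
1° of latitude spans 110900 m, so Δφ = -348.13 / 110900 × 3600 = -11.301″.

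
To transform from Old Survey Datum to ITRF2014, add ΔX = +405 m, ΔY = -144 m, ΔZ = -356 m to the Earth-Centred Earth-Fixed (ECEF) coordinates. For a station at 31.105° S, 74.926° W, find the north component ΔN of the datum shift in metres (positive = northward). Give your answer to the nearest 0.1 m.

ΔN = -178.6 m

At φ = -31.105°, λ = -74.926°: sin φ = -0.516608, cos φ = 0.856222, sin λ = -0.965591, cos λ = 0.260066.
ΔN = −sin φ cos λ·ΔX − sin φ sin λ·ΔY + cos φ·ΔZ = −(-0.516608)(0.260066)(405) − (-0.516608)(-0.965591)(-144) + (0.856222)(-356) = -178.57 m.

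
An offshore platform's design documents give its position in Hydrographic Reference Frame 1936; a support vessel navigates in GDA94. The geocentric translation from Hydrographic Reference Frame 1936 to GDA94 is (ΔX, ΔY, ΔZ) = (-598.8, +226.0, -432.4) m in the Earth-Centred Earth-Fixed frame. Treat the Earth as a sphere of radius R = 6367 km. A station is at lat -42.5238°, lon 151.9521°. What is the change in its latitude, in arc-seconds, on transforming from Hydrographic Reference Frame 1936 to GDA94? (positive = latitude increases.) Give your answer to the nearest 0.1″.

sin φ = -0.675896, cos φ = 0.736997, sin λ = 0.470210, cos λ = -0.882555.
North component: ΔN = −sin φ cos λ·ΔX − sin φ sin λ·ΔY + cos φ·ΔZ = −(-0.675896)(-0.882555)(-598.8) − (-0.675896)(0.470210)(226.0) + (0.736997)(-432.4) = 110.34 m.
1° of latitude spans πR/180 = 111125 m, so Δφ = 110.34 / 111125 × 3600 = 3.575″.

Δφ = 3.6″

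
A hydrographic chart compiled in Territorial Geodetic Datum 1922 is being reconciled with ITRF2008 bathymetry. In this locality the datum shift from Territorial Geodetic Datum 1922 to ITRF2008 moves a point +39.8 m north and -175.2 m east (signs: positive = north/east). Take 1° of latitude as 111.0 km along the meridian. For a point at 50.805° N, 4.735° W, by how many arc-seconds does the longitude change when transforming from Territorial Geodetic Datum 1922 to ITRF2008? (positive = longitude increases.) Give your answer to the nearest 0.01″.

Δλ = -8.99″

At latitude 50.805°, cos φ = 0.631962.
1° of longitude at this latitude = 111.0 × cos φ = 70.15 km, so Δλ = -175.2 / 70147.7 = -0.0024976° = -8.991″.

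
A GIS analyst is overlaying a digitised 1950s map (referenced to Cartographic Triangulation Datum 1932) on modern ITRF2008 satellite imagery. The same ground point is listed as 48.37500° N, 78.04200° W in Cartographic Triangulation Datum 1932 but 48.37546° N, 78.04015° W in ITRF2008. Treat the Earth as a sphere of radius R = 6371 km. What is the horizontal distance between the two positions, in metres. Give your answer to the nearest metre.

146 m

Δφ = 48.37546° − 48.37500° = +0.00046°; Δλ = -78.04015° − -78.04200° = +0.00185°.
1° along a meridian = πR/180 = 111195 m.
ΔN = Δφ × 111195 = 51.1 m; ΔE = Δλ × 111195 × cos(48.37500°) = +0.00185 × 111195 × 0.664252 = 136.6 m.
Distance = √(ΔE² + ΔN²) = √(136.6² + 51.1²) = 145.9 m.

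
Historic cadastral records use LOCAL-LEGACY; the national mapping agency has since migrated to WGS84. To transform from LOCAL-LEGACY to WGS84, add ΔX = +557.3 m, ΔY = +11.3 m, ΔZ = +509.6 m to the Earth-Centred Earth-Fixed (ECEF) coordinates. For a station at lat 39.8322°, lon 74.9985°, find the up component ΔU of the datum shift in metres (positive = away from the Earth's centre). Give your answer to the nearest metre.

At φ = 39.8322°, λ = 74.9985°: sin φ = 0.640541, cos φ = 0.767924, sin λ = 0.965919, cos λ = 0.258844.
ΔU = cos φ cos λ·ΔX + cos φ sin λ·ΔY + sin φ·ΔZ = (0.767924)(0.258844)(557.3) + (0.767924)(0.965919)(11.3) + (0.640541)(509.6) = 445.58 m.

ΔU = 446 m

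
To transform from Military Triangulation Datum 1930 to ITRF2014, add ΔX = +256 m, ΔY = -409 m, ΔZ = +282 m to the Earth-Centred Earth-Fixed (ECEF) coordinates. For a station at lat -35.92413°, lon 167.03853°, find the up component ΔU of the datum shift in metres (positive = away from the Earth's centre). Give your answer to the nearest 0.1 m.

ΔU = -441.8 m

At φ = -35.92413°, λ = 167.03853°: sin φ = -0.586713, cos φ = 0.809795, sin λ = 0.224296, cos λ = -0.974521.
ΔU = cos φ cos λ·ΔX + cos φ sin λ·ΔY + sin φ·ΔZ = (0.809795)(-0.974521)(256) + (0.809795)(0.224296)(-409) + (-0.586713)(282) = -441.77 m.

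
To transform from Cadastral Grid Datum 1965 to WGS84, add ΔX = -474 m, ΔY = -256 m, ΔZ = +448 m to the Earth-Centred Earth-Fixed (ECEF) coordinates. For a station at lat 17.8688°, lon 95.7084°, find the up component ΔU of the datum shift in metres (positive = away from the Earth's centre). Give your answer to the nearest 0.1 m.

ΔU = -60.1 m

At φ = 17.8688°, λ = 95.7084°: sin φ = 0.306838, cos φ = 0.951762, sin λ = 0.995041, cos λ = -0.099466.
ΔU = cos φ cos λ·ΔX + cos φ sin λ·ΔY + sin φ·ΔZ = (0.951762)(-0.099466)(-474) + (0.951762)(0.995041)(-256) + (0.306838)(448) = -60.11 m.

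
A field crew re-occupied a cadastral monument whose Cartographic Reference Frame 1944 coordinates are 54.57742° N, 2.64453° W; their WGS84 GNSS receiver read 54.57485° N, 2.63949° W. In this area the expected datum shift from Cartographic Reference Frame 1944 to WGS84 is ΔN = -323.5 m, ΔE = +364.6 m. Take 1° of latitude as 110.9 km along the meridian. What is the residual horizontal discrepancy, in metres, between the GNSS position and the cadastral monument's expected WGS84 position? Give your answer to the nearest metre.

56 m

Observed coordinate differences: Δφ = -0.00257°, Δλ = +0.00504°.
Converting to metres (1° lat = 110900 m, cos φ = 0.579602): observed ΔN = -285.0 m, observed ΔE = 324.0 m.
Subtracting the expected shift leaves a residual of -285.0 − (-323.5) = 38.5 m north and 324.0 − (364.6) = -40.6 m east.
Residual distance = √(38.5² + (-40.6)²) = 56.0 m.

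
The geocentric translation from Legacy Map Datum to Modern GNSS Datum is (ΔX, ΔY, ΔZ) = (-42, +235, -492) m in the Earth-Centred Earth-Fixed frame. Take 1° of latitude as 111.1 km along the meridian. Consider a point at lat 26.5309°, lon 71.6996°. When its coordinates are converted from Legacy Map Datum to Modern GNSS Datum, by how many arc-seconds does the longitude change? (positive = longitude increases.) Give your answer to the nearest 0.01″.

Δλ = 4.12″

sin φ = 0.446680, cos φ = 0.894694, sin λ = 0.949423, cos λ = 0.313999.
East component: ΔE = −sin λ·ΔX + cos λ·ΔY = −(0.949423)(-42) + (0.313999)(235) = 113.67 m.
1° of latitude spans 111100 m; at latitude φ, 1° of longitude spans that × cos φ = 99400.5 m, so Δλ = 113.67 / 99400.5 × 3600 = 4.117″.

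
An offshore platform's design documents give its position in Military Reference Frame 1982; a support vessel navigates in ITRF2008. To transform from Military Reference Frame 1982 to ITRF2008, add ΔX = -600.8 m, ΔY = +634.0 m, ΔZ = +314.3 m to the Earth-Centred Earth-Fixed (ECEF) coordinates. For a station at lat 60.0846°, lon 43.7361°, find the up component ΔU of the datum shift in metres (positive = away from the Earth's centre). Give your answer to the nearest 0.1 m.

The local up (radial) axis is (cos φ cos λ, cos φ sin λ, sin φ), giving ΔU = -216.493 + 218.593 + 272.424 = 274.52 m.

ΔU = 274.5 m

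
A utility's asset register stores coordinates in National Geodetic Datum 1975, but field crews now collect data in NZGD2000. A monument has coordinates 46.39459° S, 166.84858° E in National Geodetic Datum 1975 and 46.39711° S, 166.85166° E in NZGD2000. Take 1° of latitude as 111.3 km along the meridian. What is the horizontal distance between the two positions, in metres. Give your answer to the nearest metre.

367 m

Δφ = -46.39711° − -46.39459° = -0.00252°; Δλ = 166.85166° − 166.84858° = +0.00308°.
ΔN = Δφ × 111300 = -280.5 m; ΔE = Δλ × 111300 × cos(-46.39459°) = +0.00308 × 111300 × 0.689688 = 236.4 m.
Distance = √(ΔE² + ΔN²) = √(236.4² + (-280.5)²) = 366.8 m.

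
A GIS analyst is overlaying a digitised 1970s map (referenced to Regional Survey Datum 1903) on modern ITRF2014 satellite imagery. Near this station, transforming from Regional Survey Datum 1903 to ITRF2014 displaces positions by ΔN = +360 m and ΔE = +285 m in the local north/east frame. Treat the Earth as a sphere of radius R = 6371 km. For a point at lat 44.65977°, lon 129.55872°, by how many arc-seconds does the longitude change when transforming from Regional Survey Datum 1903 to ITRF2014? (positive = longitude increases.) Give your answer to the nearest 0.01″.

Δλ = 12.97″

At latitude 44.65977°, cos φ = 0.711293.
One radian of longitude at latitude φ spans R cos φ, so Δλ = ΔE / (R cos φ) = 285.0 / (6371000 × 0.711293) = 6.2891e-05 rad = 12.972″.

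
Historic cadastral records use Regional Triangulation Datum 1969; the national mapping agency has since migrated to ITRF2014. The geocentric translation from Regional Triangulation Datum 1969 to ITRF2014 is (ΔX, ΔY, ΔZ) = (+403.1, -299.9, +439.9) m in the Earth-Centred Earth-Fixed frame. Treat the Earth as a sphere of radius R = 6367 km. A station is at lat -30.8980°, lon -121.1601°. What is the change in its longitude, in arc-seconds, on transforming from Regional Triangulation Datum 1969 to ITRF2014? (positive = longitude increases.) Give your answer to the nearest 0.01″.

sin φ = -0.513511, cos φ = 0.858083, sin λ = -0.855725, cos λ = -0.517431.
East component: ΔE = −sin λ·ΔX + cos λ·ΔY = −(-0.855725)(403.1) + (-0.517431)(-299.9) = 500.12 m.
1° of latitude spans πR/180 = 111125 m; at latitude φ, 1° of longitude spans that × cos φ = 95354.6 m, so Δλ = 500.12 / 95354.6 × 3600 = 18.881″.

Δλ = 18.88″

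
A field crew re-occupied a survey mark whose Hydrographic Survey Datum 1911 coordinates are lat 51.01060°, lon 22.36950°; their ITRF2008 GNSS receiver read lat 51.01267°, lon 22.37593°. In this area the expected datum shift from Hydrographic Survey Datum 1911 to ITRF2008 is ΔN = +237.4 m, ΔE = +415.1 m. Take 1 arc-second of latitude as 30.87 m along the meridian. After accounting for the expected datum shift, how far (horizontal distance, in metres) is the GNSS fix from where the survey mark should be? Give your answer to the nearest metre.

Observed coordinate differences: Δφ = +0.00207°, Δλ = +0.00643°.
Converting to metres (1° lat = 111132 m, cos φ = 0.629177): observed ΔN = 230.0 m, observed ΔE = 449.6 m.
Subtracting the expected shift leaves a residual of 230.0 − (237.4) = -7.4 m north and 449.6 − (415.1) = 34.5 m east.
Residual distance = √((-7.4)² + 34.5²) = 35.3 m.

35 m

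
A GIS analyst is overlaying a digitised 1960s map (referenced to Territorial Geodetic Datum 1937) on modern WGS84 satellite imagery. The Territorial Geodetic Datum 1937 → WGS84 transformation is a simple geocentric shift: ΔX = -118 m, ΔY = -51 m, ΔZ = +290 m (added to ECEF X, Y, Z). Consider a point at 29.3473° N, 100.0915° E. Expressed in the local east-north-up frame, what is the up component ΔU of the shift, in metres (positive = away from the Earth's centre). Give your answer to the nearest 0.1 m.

ΔU = 116.4 m

At φ = 29.3473°, λ = 100.0915°: sin φ = 0.490102, cos φ = 0.871665, sin λ = 0.984529, cos λ = -0.175221.
ΔU = cos φ cos λ·ΔX + cos φ sin λ·ΔY + sin φ·ΔZ = (0.871665)(-0.175221)(-118) + (0.871665)(0.984529)(-51) + (0.490102)(290) = 116.39 m.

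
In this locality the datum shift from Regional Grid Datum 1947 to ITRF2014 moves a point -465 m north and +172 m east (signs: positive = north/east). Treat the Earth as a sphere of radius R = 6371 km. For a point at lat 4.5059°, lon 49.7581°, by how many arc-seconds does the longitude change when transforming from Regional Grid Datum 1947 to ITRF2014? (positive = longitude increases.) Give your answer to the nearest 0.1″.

Δλ = 5.6″

At latitude 4.5059°, cos φ = 0.996909.
One radian of longitude at latitude φ spans R cos φ, so Δλ = ΔE / (R cos φ) = 172.0 / (6371000 × 0.996909) = 2.7081e-05 rad = 5.586″.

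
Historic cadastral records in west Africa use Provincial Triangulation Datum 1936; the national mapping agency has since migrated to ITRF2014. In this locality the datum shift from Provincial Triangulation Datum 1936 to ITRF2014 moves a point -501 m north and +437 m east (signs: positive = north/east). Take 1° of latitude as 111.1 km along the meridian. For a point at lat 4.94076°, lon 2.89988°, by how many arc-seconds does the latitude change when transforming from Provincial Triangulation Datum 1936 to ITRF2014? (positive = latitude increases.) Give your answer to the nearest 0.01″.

Δφ = -16.23″

1° of latitude = 111.1 km, so Δφ = -501.0 / 111100 = -0.0045095° = -16.234″.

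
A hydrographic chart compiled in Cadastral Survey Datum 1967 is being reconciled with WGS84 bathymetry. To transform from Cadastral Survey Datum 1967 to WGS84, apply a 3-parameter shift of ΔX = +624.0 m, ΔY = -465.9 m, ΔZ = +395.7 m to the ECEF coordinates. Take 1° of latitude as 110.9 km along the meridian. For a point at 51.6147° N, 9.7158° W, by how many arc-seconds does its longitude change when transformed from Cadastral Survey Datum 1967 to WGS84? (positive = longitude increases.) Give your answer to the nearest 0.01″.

sin φ = 0.783853, cos φ = 0.620947, sin λ = -0.168761, cos λ = 0.985657.
East component: ΔE = −sin λ·ΔX + cos λ·ΔY = −(-0.168761)(624.0) + (0.985657)(-465.9) = -353.91 m.
1° of latitude spans 110900 m; at latitude φ, 1° of longitude spans that × cos φ = 68863.0 m, so Δλ = -353.91 / 68863.0 × 3600 = -18.502″.

Δλ = -18.50″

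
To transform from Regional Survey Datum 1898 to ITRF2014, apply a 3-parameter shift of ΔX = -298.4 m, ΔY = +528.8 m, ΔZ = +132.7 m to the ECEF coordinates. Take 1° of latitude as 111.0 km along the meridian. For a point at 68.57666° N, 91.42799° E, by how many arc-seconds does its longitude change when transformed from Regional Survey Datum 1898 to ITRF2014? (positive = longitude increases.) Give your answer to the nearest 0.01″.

Δλ = 25.32″

sin φ = 0.930907, cos φ = 0.365256, sin λ = 0.999689, cos λ = -0.024921.
East component: ΔE = −sin λ·ΔX + cos λ·ΔY = −(0.999689)(-298.4) + (-0.024921)(528.8) = 285.13 m.
1° of latitude spans 111000 m; at latitude φ, 1° of longitude spans that × cos φ = 40543.4 m, so Δλ = 285.13 / 40543.4 × 3600 = 25.318″.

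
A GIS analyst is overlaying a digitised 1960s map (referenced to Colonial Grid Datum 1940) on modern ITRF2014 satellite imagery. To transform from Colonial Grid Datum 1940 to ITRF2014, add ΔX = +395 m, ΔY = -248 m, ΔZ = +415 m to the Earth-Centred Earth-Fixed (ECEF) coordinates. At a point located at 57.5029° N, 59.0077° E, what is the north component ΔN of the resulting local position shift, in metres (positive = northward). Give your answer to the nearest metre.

At φ = 57.5029°, λ = 59.0077°: sin φ = 0.843419, cos φ = 0.537257, sin λ = 0.857237, cos λ = 0.514923.
ΔN = −sin φ cos λ·ΔX − sin φ sin λ·ΔY + cos φ·ΔZ = −(0.843419)(0.514923)(395) − (0.843419)(0.857237)(-248) + (0.537257)(415) = 230.72 m.

ΔN = 231 m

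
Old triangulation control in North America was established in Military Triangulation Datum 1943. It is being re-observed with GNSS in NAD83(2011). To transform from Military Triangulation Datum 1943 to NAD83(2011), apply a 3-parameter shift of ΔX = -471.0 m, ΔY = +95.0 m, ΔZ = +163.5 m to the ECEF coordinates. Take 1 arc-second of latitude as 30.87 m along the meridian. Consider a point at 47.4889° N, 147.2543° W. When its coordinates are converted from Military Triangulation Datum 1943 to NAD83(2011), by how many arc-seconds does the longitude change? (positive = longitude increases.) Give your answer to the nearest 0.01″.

Δλ = -16.04″

sin φ = 0.737146, cos φ = 0.675733, sin λ = -0.540911, cos λ = -0.841080.
East component: ΔE = −sin λ·ΔX + cos λ·ΔY = −(-0.540911)(-471.0) + (-0.841080)(95.0) = -334.67 m.
1° of latitude spans 3600 × 30.87 = 111132 m; at latitude φ, 1° of longitude spans that × cos φ = 75095.6 m, so Δλ = -334.67 / 75095.6 × 3600 = -16.044″.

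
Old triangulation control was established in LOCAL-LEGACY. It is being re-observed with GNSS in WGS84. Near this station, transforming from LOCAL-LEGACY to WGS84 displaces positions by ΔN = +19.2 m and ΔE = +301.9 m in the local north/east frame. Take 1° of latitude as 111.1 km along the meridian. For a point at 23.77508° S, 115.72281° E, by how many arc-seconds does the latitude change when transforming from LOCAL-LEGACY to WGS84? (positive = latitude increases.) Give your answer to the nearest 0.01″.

Δφ = 0.62″

1° of latitude = 111.1 km, so Δφ = 19.2 / 111100 = 0.0001728° = 0.622″.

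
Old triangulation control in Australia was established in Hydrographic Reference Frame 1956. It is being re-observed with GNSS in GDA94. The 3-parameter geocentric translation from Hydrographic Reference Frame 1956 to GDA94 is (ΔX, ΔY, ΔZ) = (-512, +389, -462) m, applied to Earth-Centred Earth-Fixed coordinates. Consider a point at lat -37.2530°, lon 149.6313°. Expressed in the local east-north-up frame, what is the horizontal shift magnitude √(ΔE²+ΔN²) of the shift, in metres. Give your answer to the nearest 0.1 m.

At φ = -37.2530°, λ = 149.6313°: sin φ = -0.605336, cos φ = 0.795970, sin λ = 0.505563, cos λ = -0.862790.
ΔE = −sin λ·ΔX + cos λ·ΔY = −(0.505563)·(-512) + (-0.862790)·(389) = -76.78 m.
ΔN = −sin φ cos λ·ΔX − sin φ sin λ·ΔY + cos φ·ΔZ = −(-0.605336)(-0.862790)(-512) − (-0.605336)(0.505563)(389) + (0.795970)(-462) = 18.72 m.
Horizontal magnitude = √(ΔE² + ΔN²) = √((-76.78)² + 18.72²) = 79.03 m.

79.0 m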